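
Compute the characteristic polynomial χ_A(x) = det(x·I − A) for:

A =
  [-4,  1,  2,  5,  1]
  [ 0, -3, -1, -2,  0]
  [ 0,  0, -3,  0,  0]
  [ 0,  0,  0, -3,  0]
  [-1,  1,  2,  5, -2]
x^5 + 15*x^4 + 90*x^3 + 270*x^2 + 405*x + 243

Expanding det(x·I − A) (e.g. by cofactor expansion or by noting that A is similar to its Jordan form J, which has the same characteristic polynomial as A) gives
  χ_A(x) = x^5 + 15*x^4 + 90*x^3 + 270*x^2 + 405*x + 243
which factors as (x + 3)^5. The eigenvalues (with algebraic multiplicities) are λ = -3 with multiplicity 5.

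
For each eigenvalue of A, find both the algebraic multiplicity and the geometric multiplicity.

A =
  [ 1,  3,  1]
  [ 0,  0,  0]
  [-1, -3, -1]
λ = 0: alg = 3, geom = 2

Step 1 — factor the characteristic polynomial to read off the algebraic multiplicities:
  χ_A(x) = x^3

Step 2 — compute geometric multiplicities via the rank-nullity identity g(λ) = n − rank(A − λI):
  rank(A − (0)·I) = 1, so dim ker(A − (0)·I) = n − 1 = 2

Summary:
  λ = 0: algebraic multiplicity = 3, geometric multiplicity = 2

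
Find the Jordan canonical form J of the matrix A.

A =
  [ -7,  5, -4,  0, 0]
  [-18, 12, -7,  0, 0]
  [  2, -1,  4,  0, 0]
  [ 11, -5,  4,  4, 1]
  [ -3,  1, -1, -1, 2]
J_3(3) ⊕ J_2(3)

The characteristic polynomial is
  det(x·I − A) = x^5 - 15*x^4 + 90*x^3 - 270*x^2 + 405*x - 243 = (x - 3)^5

Eigenvalues and multiplicities (the geometric multiplicity of λ is n − rank(A − λI), which equals the number of Jordan blocks for λ):
  λ = 3: algebraic multiplicity = 5, geometric multiplicity = 2

Determining the block sizes for each eigenvalue:
  λ = 3: with am = 5 and gm = 2, the partition is not yet determined (e.g. several partitions of 5 into 2 parts exist). Let N = A − (3)·I. Computing rank(N^1) = 3, rank(N^2) = 1, rank(N^3) = 0; the number of blocks of size ≥ j is rank(N^{j−1}) − rank(N^j), giving [2, 2, 1]. So we have 1 block(s) of size 3, 1 block(s) of size 2 → block sizes [3, 2]

Assembling the blocks gives a Jordan form
J =
  [3, 1, 0, 0, 0]
  [0, 3, 1, 0, 0]
  [0, 0, 3, 0, 0]
  [0, 0, 0, 3, 1]
  [0, 0, 0, 0, 3]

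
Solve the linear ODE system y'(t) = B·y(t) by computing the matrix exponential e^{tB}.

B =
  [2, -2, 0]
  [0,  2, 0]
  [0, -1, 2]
e^{tB} =
  [exp(2*t), -2*t*exp(2*t), 0]
  [0, exp(2*t), 0]
  [0, -t*exp(2*t), exp(2*t)]

Strategy: write B = P · J · P⁻¹ where J is a Jordan canonical form, so e^{tB} = P · e^{tJ} · P⁻¹, and e^{tJ} can be computed block-by-block.

B has Jordan form
J =
  [2, 1, 0]
  [0, 2, 0]
  [0, 0, 2]
(up to reordering of blocks).

Per-block formulas:
  For a 2×2 Jordan block J_2(2): exp(t · J_2(2)) = e^(2t)·(I + t·N), where N is the 2×2 nilpotent shift.
  For a 1×1 block at λ = 2: exp(t · [2]) = [e^(2t)].

After assembling e^{tJ} and conjugating by P, we get:

e^{tB} =
  [exp(2*t), -2*t*exp(2*t), 0]
  [0, exp(2*t), 0]
  [0, -t*exp(2*t), exp(2*t)]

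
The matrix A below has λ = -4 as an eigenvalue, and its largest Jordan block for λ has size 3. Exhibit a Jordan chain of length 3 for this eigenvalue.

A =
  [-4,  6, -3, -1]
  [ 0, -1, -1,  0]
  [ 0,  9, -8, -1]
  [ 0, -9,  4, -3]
A Jordan chain for λ = -4 of length 3:
v_1 = (2, 1, 3, -3)ᵀ
v_2 = (-3, -1, -4, 4)ᵀ
v_3 = (0, 0, 1, 0)ᵀ

Let N = A − (-4)·I. We want v_3 with N^3 v_3 = 0 but N^2 v_3 ≠ 0; then v_{j-1} := N · v_j for j = 3, …, 2.

Pick v_3 = (0, 0, 1, 0)ᵀ.
Then v_2 = N · v_3 = (-3, -1, -4, 4)ᵀ.
Then v_1 = N · v_2 = (2, 1, 3, -3)ᵀ.

Sanity check: (A − (-4)·I) v_1 = (0, 0, 0, 0)ᵀ = 0. ✓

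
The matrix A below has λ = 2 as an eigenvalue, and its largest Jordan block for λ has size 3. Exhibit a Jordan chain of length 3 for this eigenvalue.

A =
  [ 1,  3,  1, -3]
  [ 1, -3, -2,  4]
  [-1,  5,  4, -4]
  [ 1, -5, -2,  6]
A Jordan chain for λ = 2 of length 3:
v_1 = (2, -2, 2, -2)ᵀ
v_2 = (3, -5, 5, -5)ᵀ
v_3 = (0, 1, 0, 0)ᵀ

Let N = A − (2)·I. We want v_3 with N^3 v_3 = 0 but N^2 v_3 ≠ 0; then v_{j-1} := N · v_j for j = 3, …, 2.

Pick v_3 = (0, 1, 0, 0)ᵀ.
Then v_2 = N · v_3 = (3, -5, 5, -5)ᵀ.
Then v_1 = N · v_2 = (2, -2, 2, -2)ᵀ.

Sanity check: (A − (2)·I) v_1 = (0, 0, 0, 0)ᵀ = 0. ✓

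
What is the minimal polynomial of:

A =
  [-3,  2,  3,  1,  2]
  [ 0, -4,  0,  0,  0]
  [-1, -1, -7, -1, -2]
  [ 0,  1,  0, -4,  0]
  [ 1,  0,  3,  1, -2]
x^2 + 8*x + 16

The characteristic polynomial is χ_A(x) = (x + 4)^5, so the eigenvalues are known. The minimal polynomial is
  m_A(x) = Π_λ (x − λ)^{k_λ}
where k_λ is the size of the *largest* Jordan block for λ (equivalently, the smallest k with (A − λI)^k v = 0 for every generalised eigenvector v of λ).

  λ = -4: largest Jordan block has size 2, contributing (x + 4)^2

So m_A(x) = (x + 4)^2 = x^2 + 8*x + 16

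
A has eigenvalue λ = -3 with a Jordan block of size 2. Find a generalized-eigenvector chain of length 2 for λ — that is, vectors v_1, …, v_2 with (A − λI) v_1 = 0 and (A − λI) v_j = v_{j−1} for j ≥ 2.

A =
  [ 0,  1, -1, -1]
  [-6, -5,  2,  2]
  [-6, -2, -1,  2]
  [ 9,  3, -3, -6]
A Jordan chain for λ = -3 of length 2:
v_1 = (3, -6, -6, 9)ᵀ
v_2 = (1, 0, 0, 0)ᵀ

Let N = A − (-3)·I. We want v_2 with N^2 v_2 = 0 but N^1 v_2 ≠ 0; then v_{j-1} := N · v_j for j = 2, …, 2.

Pick v_2 = (1, 0, 0, 0)ᵀ.
Then v_1 = N · v_2 = (3, -6, -6, 9)ᵀ.

Sanity check: (A − (-3)·I) v_1 = (0, 0, 0, 0)ᵀ = 0. ✓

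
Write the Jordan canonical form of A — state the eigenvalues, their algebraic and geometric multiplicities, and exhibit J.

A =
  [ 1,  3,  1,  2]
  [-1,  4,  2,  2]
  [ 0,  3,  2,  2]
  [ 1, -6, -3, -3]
J_3(1) ⊕ J_1(1)

The characteristic polynomial is
  det(x·I − A) = x^4 - 4*x^3 + 6*x^2 - 4*x + 1 = (x - 1)^4

Eigenvalues and multiplicities (the geometric multiplicity of λ is n − rank(A − λI), which equals the number of Jordan blocks for λ):
  λ = 1: algebraic multiplicity = 4, geometric multiplicity = 2

Determining the block sizes for each eigenvalue:
  λ = 1: with am = 4 and gm = 2, the partition is not yet determined (e.g. several partitions of 4 into 2 parts exist). Let N = A − (1)·I. Computing rank(N^1) = 2, rank(N^2) = 1, rank(N^3) = 0; the number of blocks of size ≥ j is rank(N^{j−1}) − rank(N^j), giving [2, 1, 1]. So we have 1 block(s) of size 3, 1 block(s) of size 1 → block sizes [3, 1]

Assembling the blocks gives a Jordan form
J =
  [1, 1, 0, 0]
  [0, 1, 1, 0]
  [0, 0, 1, 0]
  [0, 0, 0, 1]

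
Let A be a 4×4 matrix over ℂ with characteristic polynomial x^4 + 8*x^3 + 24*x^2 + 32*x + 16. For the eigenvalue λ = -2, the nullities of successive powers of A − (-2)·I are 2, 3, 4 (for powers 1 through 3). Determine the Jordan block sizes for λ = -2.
Block sizes for λ = -2: [3, 1]

From the dimensions of kernels of powers, the number of Jordan blocks of size at least j is d_j − d_{j−1} where d_j = dim ker(N^j) (with d_0 = 0). Computing the differences gives [2, 1, 1].
The number of blocks of size exactly k is (#blocks of size ≥ k) − (#blocks of size ≥ k + 1), so the partition is: 1 block(s) of size 1, 1 block(s) of size 3.
In nonincreasing order the block sizes are [3, 1].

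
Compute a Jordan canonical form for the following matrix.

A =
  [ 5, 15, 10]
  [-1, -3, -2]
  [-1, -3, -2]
J_2(0) ⊕ J_1(0)

The characteristic polynomial is
  det(x·I − A) = x^3

Eigenvalues and multiplicities (the geometric multiplicity of λ is n − rank(A − λI), which equals the number of Jordan blocks for λ):
  λ = 0: algebraic multiplicity = 3, geometric multiplicity = 2

Determining the block sizes for each eigenvalue:
  λ = 0: 2 blocks summing to 3 forces exactly one block of size 2 and the rest size 1 → block sizes [2, 1]

Assembling the blocks gives a Jordan form
J =
  [0, 1, 0]
  [0, 0, 0]
  [0, 0, 0]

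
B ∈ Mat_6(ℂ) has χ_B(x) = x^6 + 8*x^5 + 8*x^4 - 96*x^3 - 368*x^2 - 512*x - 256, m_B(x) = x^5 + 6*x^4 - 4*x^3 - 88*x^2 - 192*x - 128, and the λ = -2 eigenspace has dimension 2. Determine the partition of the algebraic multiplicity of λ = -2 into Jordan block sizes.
Block sizes for λ = -2: [3, 1]

Step 1 — from the characteristic polynomial, algebraic multiplicity of λ = -2 is 4. From dim ker(B − (-2)·I) = 2, there are exactly 2 Jordan blocks for λ = -2.
Step 2 — from the minimal polynomial, the factor (x + 2)^3 tells us the largest block for λ = -2 has size 3.
Step 3 — with total size 4, 2 blocks, and largest block 3, the block sizes (in nonincreasing order) are [3, 1].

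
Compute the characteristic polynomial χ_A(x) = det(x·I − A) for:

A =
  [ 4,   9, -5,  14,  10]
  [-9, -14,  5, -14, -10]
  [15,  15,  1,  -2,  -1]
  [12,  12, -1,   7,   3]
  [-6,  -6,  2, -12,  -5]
x^5 + 7*x^4 - 2*x^3 - 46*x^2 + 65*x - 25

Expanding det(x·I − A) (e.g. by cofactor expansion or by noting that A is similar to its Jordan form J, which has the same characteristic polynomial as A) gives
  χ_A(x) = x^5 + 7*x^4 - 2*x^3 - 46*x^2 + 65*x - 25
which factors as (x - 1)^3*(x + 5)^2. The eigenvalues (with algebraic multiplicities) are λ = -5 with multiplicity 2, λ = 1 with multiplicity 3.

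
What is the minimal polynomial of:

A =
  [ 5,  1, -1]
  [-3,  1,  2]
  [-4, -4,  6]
x^3 - 12*x^2 + 48*x - 64

The characteristic polynomial is χ_A(x) = (x - 4)^3, so the eigenvalues are known. The minimal polynomial is
  m_A(x) = Π_λ (x − λ)^{k_λ}
where k_λ is the size of the *largest* Jordan block for λ (equivalently, the smallest k with (A − λI)^k v = 0 for every generalised eigenvector v of λ).

  λ = 4: largest Jordan block has size 3, contributing (x − 4)^3

So m_A(x) = (x - 4)^3 = x^3 - 12*x^2 + 48*x - 64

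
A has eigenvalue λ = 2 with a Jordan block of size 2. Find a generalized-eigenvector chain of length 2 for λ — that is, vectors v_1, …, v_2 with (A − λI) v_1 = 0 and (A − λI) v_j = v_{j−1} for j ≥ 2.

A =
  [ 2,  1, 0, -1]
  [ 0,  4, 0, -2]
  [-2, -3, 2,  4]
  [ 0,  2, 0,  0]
A Jordan chain for λ = 2 of length 2:
v_1 = (0, 0, -2, 0)ᵀ
v_2 = (1, 0, 0, 0)ᵀ

Let N = A − (2)·I. We want v_2 with N^2 v_2 = 0 but N^1 v_2 ≠ 0; then v_{j-1} := N · v_j for j = 2, …, 2.

Pick v_2 = (1, 0, 0, 0)ᵀ.
Then v_1 = N · v_2 = (0, 0, -2, 0)ᵀ.

Sanity check: (A − (2)·I) v_1 = (0, 0, 0, 0)ᵀ = 0. ✓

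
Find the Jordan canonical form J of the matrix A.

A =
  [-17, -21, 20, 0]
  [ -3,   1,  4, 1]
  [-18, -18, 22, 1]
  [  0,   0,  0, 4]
J_1(-2) ⊕ J_3(4)

The characteristic polynomial is
  det(x·I − A) = x^4 - 10*x^3 + 24*x^2 + 32*x - 128 = (x - 4)^3*(x + 2)

Eigenvalues and multiplicities (the geometric multiplicity of λ is n − rank(A − λI), which equals the number of Jordan blocks for λ):
  λ = -2: algebraic multiplicity = 1, geometric multiplicity = 1
  λ = 4: algebraic multiplicity = 3, geometric multiplicity = 1

Determining the block sizes for each eigenvalue:
  λ = -2: one block (gm = 1), so the single block has size am = 1 → block sizes [1]
  λ = 4: one block (gm = 1), so the single block has size am = 3 → block sizes [3]

Assembling the blocks gives a Jordan form
J =
  [-2, 0, 0, 0]
  [ 0, 4, 1, 0]
  [ 0, 0, 4, 1]
  [ 0, 0, 0, 4]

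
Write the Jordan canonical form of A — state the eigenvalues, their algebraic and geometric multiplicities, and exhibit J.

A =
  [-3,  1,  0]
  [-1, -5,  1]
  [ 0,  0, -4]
J_3(-4)

The characteristic polynomial is
  det(x·I − A) = x^3 + 12*x^2 + 48*x + 64 = (x + 4)^3

Eigenvalues and multiplicities (the geometric multiplicity of λ is n − rank(A − λI), which equals the number of Jordan blocks for λ):
  λ = -4: algebraic multiplicity = 3, geometric multiplicity = 1

Determining the block sizes for each eigenvalue:
  λ = -4: one block (gm = 1), so the single block has size am = 3 → block sizes [3]

Assembling the blocks gives a Jordan form
J =
  [-4,  1,  0]
  [ 0, -4,  1]
  [ 0,  0, -4]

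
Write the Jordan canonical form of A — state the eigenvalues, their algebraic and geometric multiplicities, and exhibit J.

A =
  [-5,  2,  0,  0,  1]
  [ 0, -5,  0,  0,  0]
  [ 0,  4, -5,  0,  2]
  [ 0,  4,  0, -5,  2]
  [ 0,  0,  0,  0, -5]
J_2(-5) ⊕ J_1(-5) ⊕ J_1(-5) ⊕ J_1(-5)

The characteristic polynomial is
  det(x·I − A) = x^5 + 25*x^4 + 250*x^3 + 1250*x^2 + 3125*x + 3125 = (x + 5)^5

Eigenvalues and multiplicities (the geometric multiplicity of λ is n − rank(A − λI), which equals the number of Jordan blocks for λ):
  λ = -5: algebraic multiplicity = 5, geometric multiplicity = 4

Determining the block sizes for each eigenvalue:
  λ = -5: 4 blocks summing to 5 forces exactly one block of size 2 and the rest size 1 → block sizes [2, 1, 1, 1]

Assembling the blocks gives a Jordan form
J =
  [-5,  1,  0,  0,  0]
  [ 0, -5,  0,  0,  0]
  [ 0,  0, -5,  0,  0]
  [ 0,  0,  0, -5,  0]
  [ 0,  0,  0,  0, -5]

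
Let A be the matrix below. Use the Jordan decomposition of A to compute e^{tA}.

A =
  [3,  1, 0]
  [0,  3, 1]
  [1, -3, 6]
e^{tA} =
  [t^2*exp(4*t)/2 - t*exp(4*t) + exp(4*t), -t^2*exp(4*t) + t*exp(4*t), t^2*exp(4*t)/2]
  [t^2*exp(4*t)/2, -t^2*exp(4*t) - t*exp(4*t) + exp(4*t), t^2*exp(4*t)/2 + t*exp(4*t)]
  [t^2*exp(4*t)/2 + t*exp(4*t), -t^2*exp(4*t) - 3*t*exp(4*t), t^2*exp(4*t)/2 + 2*t*exp(4*t) + exp(4*t)]

Strategy: write A = P · J · P⁻¹ where J is a Jordan canonical form, so e^{tA} = P · e^{tJ} · P⁻¹, and e^{tJ} can be computed block-by-block.

A has Jordan form
J =
  [4, 1, 0]
  [0, 4, 1]
  [0, 0, 4]
(up to reordering of blocks).

Per-block formulas:
  For a 3×3 Jordan block J_3(4): exp(t · J_3(4)) = e^(4t)·(I + t·N + (t^2/2)·N^2), where N is the 3×3 nilpotent shift.

After assembling e^{tJ} and conjugating by P, we get:

e^{tA} =
  [t^2*exp(4*t)/2 - t*exp(4*t) + exp(4*t), -t^2*exp(4*t) + t*exp(4*t), t^2*exp(4*t)/2]
  [t^2*exp(4*t)/2, -t^2*exp(4*t) - t*exp(4*t) + exp(4*t), t^2*exp(4*t)/2 + t*exp(4*t)]
  [t^2*exp(4*t)/2 + t*exp(4*t), -t^2*exp(4*t) - 3*t*exp(4*t), t^2*exp(4*t)/2 + 2*t*exp(4*t) + exp(4*t)]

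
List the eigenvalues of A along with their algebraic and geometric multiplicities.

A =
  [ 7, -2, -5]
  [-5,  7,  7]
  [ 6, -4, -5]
λ = 3: alg = 3, geom = 1

Step 1 — factor the characteristic polynomial to read off the algebraic multiplicities:
  χ_A(x) = (x - 3)^3

Step 2 — compute geometric multiplicities via the rank-nullity identity g(λ) = n − rank(A − λI):
  rank(A − (3)·I) = 2, so dim ker(A − (3)·I) = n − 2 = 1

Summary:
  λ = 3: algebraic multiplicity = 3, geometric multiplicity = 1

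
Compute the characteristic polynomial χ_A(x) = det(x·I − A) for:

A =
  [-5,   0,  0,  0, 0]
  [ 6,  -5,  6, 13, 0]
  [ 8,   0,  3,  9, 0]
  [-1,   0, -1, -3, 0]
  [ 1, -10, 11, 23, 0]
x^5 + 10*x^4 + 25*x^3

Expanding det(x·I − A) (e.g. by cofactor expansion or by noting that A is similar to its Jordan form J, which has the same characteristic polynomial as A) gives
  χ_A(x) = x^5 + 10*x^4 + 25*x^3
which factors as x^3*(x + 5)^2. The eigenvalues (with algebraic multiplicities) are λ = -5 with multiplicity 2, λ = 0 with multiplicity 3.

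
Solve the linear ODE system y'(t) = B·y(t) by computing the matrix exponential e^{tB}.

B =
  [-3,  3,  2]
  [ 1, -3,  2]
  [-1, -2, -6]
e^{tB} =
  [t^2*exp(-4*t) + t*exp(-4*t) + exp(-4*t), t^2*exp(-4*t) + 3*t*exp(-4*t), 2*t^2*exp(-4*t) + 2*t*exp(-4*t)]
  [t*exp(-4*t), t*exp(-4*t) + exp(-4*t), 2*t*exp(-4*t)]
  [-t^2*exp(-4*t)/2 - t*exp(-4*t), -t^2*exp(-4*t)/2 - 2*t*exp(-4*t), -t^2*exp(-4*t) - 2*t*exp(-4*t) + exp(-4*t)]

Strategy: write B = P · J · P⁻¹ where J is a Jordan canonical form, so e^{tB} = P · e^{tJ} · P⁻¹, and e^{tJ} can be computed block-by-block.

B has Jordan form
J =
  [-4,  1,  0]
  [ 0, -4,  1]
  [ 0,  0, -4]
(up to reordering of blocks).

Per-block formulas:
  For a 3×3 Jordan block J_3(-4): exp(t · J_3(-4)) = e^(-4t)·(I + t·N + (t^2/2)·N^2), where N is the 3×3 nilpotent shift.

After assembling e^{tJ} and conjugating by P, we get:

e^{tB} =
  [t^2*exp(-4*t) + t*exp(-4*t) + exp(-4*t), t^2*exp(-4*t) + 3*t*exp(-4*t), 2*t^2*exp(-4*t) + 2*t*exp(-4*t)]
  [t*exp(-4*t), t*exp(-4*t) + exp(-4*t), 2*t*exp(-4*t)]
  [-t^2*exp(-4*t)/2 - t*exp(-4*t), -t^2*exp(-4*t)/2 - 2*t*exp(-4*t), -t^2*exp(-4*t) - 2*t*exp(-4*t) + exp(-4*t)]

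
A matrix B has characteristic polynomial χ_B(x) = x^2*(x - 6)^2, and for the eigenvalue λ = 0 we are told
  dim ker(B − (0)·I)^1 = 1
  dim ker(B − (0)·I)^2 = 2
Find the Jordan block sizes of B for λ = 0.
Block sizes for λ = 0: [2]

From the dimensions of kernels of powers, the number of Jordan blocks of size at least j is d_j − d_{j−1} where d_j = dim ker(N^j) (with d_0 = 0). Computing the differences gives [1, 1].
The number of blocks of size exactly k is (#blocks of size ≥ k) − (#blocks of size ≥ k + 1), so the partition is: 1 block(s) of size 2.
In nonincreasing order the block sizes are [2].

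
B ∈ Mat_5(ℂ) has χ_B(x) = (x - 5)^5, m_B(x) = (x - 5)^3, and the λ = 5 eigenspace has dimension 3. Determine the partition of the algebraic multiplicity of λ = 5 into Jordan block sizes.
Block sizes for λ = 5: [3, 1, 1]

Step 1 — from the characteristic polynomial, algebraic multiplicity of λ = 5 is 5. From dim ker(B − (5)·I) = 3, there are exactly 3 Jordan blocks for λ = 5.
Step 2 — from the minimal polynomial, the factor (x − 5)^3 tells us the largest block for λ = 5 has size 3.
Step 3 — with total size 5, 3 blocks, and largest block 3, the block sizes (in nonincreasing order) are [3, 1, 1].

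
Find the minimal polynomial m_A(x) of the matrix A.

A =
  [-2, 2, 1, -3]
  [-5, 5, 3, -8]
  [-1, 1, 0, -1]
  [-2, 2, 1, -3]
x^3

The characteristic polynomial is χ_A(x) = x^4, so the eigenvalues are known. The minimal polynomial is
  m_A(x) = Π_λ (x − λ)^{k_λ}
where k_λ is the size of the *largest* Jordan block for λ (equivalently, the smallest k with (A − λI)^k v = 0 for every generalised eigenvector v of λ).

  λ = 0: largest Jordan block has size 3, contributing (x − 0)^3

So m_A(x) = x^3 = x^3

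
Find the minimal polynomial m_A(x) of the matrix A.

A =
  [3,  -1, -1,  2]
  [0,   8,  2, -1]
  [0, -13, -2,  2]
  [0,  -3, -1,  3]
x^3 - 9*x^2 + 27*x - 27

The characteristic polynomial is χ_A(x) = (x - 3)^4, so the eigenvalues are known. The minimal polynomial is
  m_A(x) = Π_λ (x − λ)^{k_λ}
where k_λ is the size of the *largest* Jordan block for λ (equivalently, the smallest k with (A − λI)^k v = 0 for every generalised eigenvector v of λ).

  λ = 3: largest Jordan block has size 3, contributing (x − 3)^3

So m_A(x) = (x - 3)^3 = x^3 - 9*x^2 + 27*x - 27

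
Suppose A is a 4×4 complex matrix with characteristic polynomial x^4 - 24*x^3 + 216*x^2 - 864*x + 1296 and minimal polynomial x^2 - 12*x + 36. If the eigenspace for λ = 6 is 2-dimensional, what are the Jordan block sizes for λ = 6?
Block sizes for λ = 6: [2, 2]

Step 1 — from the characteristic polynomial, algebraic multiplicity of λ = 6 is 4. From dim ker(A − (6)·I) = 2, there are exactly 2 Jordan blocks for λ = 6.
Step 2 — from the minimal polynomial, the factor (x − 6)^2 tells us the largest block for λ = 6 has size 2.
Step 3 — with total size 4, 2 blocks, and largest block 2, the block sizes (in nonincreasing order) are [2, 2].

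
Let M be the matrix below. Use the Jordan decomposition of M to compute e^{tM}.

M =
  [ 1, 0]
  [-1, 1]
e^{tM} =
  [exp(t), 0]
  [-t*exp(t), exp(t)]

Strategy: write M = P · J · P⁻¹ where J is a Jordan canonical form, so e^{tM} = P · e^{tJ} · P⁻¹, and e^{tJ} can be computed block-by-block.

M has Jordan form
J =
  [1, 1]
  [0, 1]
(up to reordering of blocks).

Per-block formulas:
  For a 2×2 Jordan block J_2(1): exp(t · J_2(1)) = e^(1t)·(I + t·N), where N is the 2×2 nilpotent shift.

After assembling e^{tJ} and conjugating by P, we get:

e^{tM} =
  [exp(t), 0]
  [-t*exp(t), exp(t)]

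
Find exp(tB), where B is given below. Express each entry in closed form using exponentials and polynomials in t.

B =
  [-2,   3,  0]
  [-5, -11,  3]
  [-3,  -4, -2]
e^{tB} =
  [-3*t^2*exp(-5*t) + 3*t*exp(-5*t) + exp(-5*t), -9*t^2*exp(-5*t)/2 + 3*t*exp(-5*t), 9*t^2*exp(-5*t)/2]
  [3*t^2*exp(-5*t) - 5*t*exp(-5*t), 9*t^2*exp(-5*t)/2 - 6*t*exp(-5*t) + exp(-5*t), -9*t^2*exp(-5*t)/2 + 3*t*exp(-5*t)]
  [t^2*exp(-5*t) - 3*t*exp(-5*t), 3*t^2*exp(-5*t)/2 - 4*t*exp(-5*t), -3*t^2*exp(-5*t)/2 + 3*t*exp(-5*t) + exp(-5*t)]

Strategy: write B = P · J · P⁻¹ where J is a Jordan canonical form, so e^{tB} = P · e^{tJ} · P⁻¹, and e^{tJ} can be computed block-by-block.

B has Jordan form
J =
  [-5,  1,  0]
  [ 0, -5,  1]
  [ 0,  0, -5]
(up to reordering of blocks).

Per-block formulas:
  For a 3×3 Jordan block J_3(-5): exp(t · J_3(-5)) = e^(-5t)·(I + t·N + (t^2/2)·N^2), where N is the 3×3 nilpotent shift.

After assembling e^{tJ} and conjugating by P, we get:

e^{tB} =
  [-3*t^2*exp(-5*t) + 3*t*exp(-5*t) + exp(-5*t), -9*t^2*exp(-5*t)/2 + 3*t*exp(-5*t), 9*t^2*exp(-5*t)/2]
  [3*t^2*exp(-5*t) - 5*t*exp(-5*t), 9*t^2*exp(-5*t)/2 - 6*t*exp(-5*t) + exp(-5*t), -9*t^2*exp(-5*t)/2 + 3*t*exp(-5*t)]
  [t^2*exp(-5*t) - 3*t*exp(-5*t), 3*t^2*exp(-5*t)/2 - 4*t*exp(-5*t), -3*t^2*exp(-5*t)/2 + 3*t*exp(-5*t) + exp(-5*t)]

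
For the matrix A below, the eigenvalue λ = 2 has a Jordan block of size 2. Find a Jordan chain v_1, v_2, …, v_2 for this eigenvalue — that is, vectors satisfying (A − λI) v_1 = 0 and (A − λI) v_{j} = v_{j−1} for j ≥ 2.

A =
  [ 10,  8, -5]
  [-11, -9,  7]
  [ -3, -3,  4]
A Jordan chain for λ = 2 of length 2:
v_1 = (1, -1, 0)ᵀ
v_2 = (2, 0, 3)ᵀ

Let N = A − (2)·I. We want v_2 with N^2 v_2 = 0 but N^1 v_2 ≠ 0; then v_{j-1} := N · v_j for j = 2, …, 2.

Pick v_2 = (2, 0, 3)ᵀ.
Then v_1 = N · v_2 = (1, -1, 0)ᵀ.

Sanity check: (A − (2)·I) v_1 = (0, 0, 0)ᵀ = 0. ✓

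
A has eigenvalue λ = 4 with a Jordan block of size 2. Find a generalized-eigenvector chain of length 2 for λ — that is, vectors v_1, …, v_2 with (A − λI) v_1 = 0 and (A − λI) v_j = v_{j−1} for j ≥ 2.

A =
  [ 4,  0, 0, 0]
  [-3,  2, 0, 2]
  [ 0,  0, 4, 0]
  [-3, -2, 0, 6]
A Jordan chain for λ = 4 of length 2:
v_1 = (0, -3, 0, -3)ᵀ
v_2 = (1, 0, 0, 0)ᵀ

Let N = A − (4)·I. We want v_2 with N^2 v_2 = 0 but N^1 v_2 ≠ 0; then v_{j-1} := N · v_j for j = 2, …, 2.

Pick v_2 = (1, 0, 0, 0)ᵀ.
Then v_1 = N · v_2 = (0, -3, 0, -3)ᵀ.

Sanity check: (A − (4)·I) v_1 = (0, 0, 0, 0)ᵀ = 0. ✓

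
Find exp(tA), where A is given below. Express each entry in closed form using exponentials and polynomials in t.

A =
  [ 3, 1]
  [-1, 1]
e^{tA} =
  [t*exp(2*t) + exp(2*t), t*exp(2*t)]
  [-t*exp(2*t), -t*exp(2*t) + exp(2*t)]

Strategy: write A = P · J · P⁻¹ where J is a Jordan canonical form, so e^{tA} = P · e^{tJ} · P⁻¹, and e^{tJ} can be computed block-by-block.

A has Jordan form
J =
  [2, 1]
  [0, 2]
(up to reordering of blocks).

Per-block formulas:
  For a 2×2 Jordan block J_2(2): exp(t · J_2(2)) = e^(2t)·(I + t·N), where N is the 2×2 nilpotent shift.

After assembling e^{tJ} and conjugating by P, we get:

e^{tA} =
  [t*exp(2*t) + exp(2*t), t*exp(2*t)]
  [-t*exp(2*t), -t*exp(2*t) + exp(2*t)]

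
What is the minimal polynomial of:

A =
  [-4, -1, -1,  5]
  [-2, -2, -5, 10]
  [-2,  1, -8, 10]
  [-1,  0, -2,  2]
x^3 + 9*x^2 + 27*x + 27

The characteristic polynomial is χ_A(x) = (x + 3)^4, so the eigenvalues are known. The minimal polynomial is
  m_A(x) = Π_λ (x − λ)^{k_λ}
where k_λ is the size of the *largest* Jordan block for λ (equivalently, the smallest k with (A − λI)^k v = 0 for every generalised eigenvector v of λ).

  λ = -3: largest Jordan block has size 3, contributing (x + 3)^3

So m_A(x) = (x + 3)^3 = x^3 + 9*x^2 + 27*x + 27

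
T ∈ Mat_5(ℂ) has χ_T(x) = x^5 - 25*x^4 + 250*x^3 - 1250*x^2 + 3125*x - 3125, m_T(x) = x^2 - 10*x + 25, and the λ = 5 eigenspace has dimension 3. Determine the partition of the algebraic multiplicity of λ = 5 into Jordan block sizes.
Block sizes for λ = 5: [2, 2, 1]

Step 1 — from the characteristic polynomial, algebraic multiplicity of λ = 5 is 5. From dim ker(T − (5)·I) = 3, there are exactly 3 Jordan blocks for λ = 5.
Step 2 — from the minimal polynomial, the factor (x − 5)^2 tells us the largest block for λ = 5 has size 2.
Step 3 — with total size 5, 3 blocks, and largest block 2, the block sizes (in nonincreasing order) are [2, 2, 1].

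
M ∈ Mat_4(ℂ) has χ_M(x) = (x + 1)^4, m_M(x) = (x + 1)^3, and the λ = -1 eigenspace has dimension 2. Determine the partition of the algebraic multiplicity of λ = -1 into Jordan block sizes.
Block sizes for λ = -1: [3, 1]

Step 1 — from the characteristic polynomial, algebraic multiplicity of λ = -1 is 4. From dim ker(M − (-1)·I) = 2, there are exactly 2 Jordan blocks for λ = -1.
Step 2 — from the minimal polynomial, the factor (x + 1)^3 tells us the largest block for λ = -1 has size 3.
Step 3 — with total size 4, 2 blocks, and largest block 3, the block sizes (in nonincreasing order) are [3, 1].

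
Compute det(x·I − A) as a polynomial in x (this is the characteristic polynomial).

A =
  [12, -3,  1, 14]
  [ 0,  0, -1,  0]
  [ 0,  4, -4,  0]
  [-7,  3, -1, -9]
x^4 + x^3 - 18*x^2 - 52*x - 40

Expanding det(x·I − A) (e.g. by cofactor expansion or by noting that A is similar to its Jordan form J, which has the same characteristic polynomial as A) gives
  χ_A(x) = x^4 + x^3 - 18*x^2 - 52*x - 40
which factors as (x - 5)*(x + 2)^3. The eigenvalues (with algebraic multiplicities) are λ = -2 with multiplicity 3, λ = 5 with multiplicity 1.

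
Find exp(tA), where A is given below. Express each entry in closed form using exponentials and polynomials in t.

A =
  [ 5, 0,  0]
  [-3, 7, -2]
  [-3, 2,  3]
e^{tA} =
  [exp(5*t), 0, 0]
  [-3*t*exp(5*t), 2*t*exp(5*t) + exp(5*t), -2*t*exp(5*t)]
  [-3*t*exp(5*t), 2*t*exp(5*t), -2*t*exp(5*t) + exp(5*t)]

Strategy: write A = P · J · P⁻¹ where J is a Jordan canonical form, so e^{tA} = P · e^{tJ} · P⁻¹, and e^{tJ} can be computed block-by-block.

A has Jordan form
J =
  [5, 1, 0]
  [0, 5, 0]
  [0, 0, 5]
(up to reordering of blocks).

Per-block formulas:
  For a 2×2 Jordan block J_2(5): exp(t · J_2(5)) = e^(5t)·(I + t·N), where N is the 2×2 nilpotent shift.
  For a 1×1 block at λ = 5: exp(t · [5]) = [e^(5t)].

After assembling e^{tJ} and conjugating by P, we get:

e^{tA} =
  [exp(5*t), 0, 0]
  [-3*t*exp(5*t), 2*t*exp(5*t) + exp(5*t), -2*t*exp(5*t)]
  [-3*t*exp(5*t), 2*t*exp(5*t), -2*t*exp(5*t) + exp(5*t)]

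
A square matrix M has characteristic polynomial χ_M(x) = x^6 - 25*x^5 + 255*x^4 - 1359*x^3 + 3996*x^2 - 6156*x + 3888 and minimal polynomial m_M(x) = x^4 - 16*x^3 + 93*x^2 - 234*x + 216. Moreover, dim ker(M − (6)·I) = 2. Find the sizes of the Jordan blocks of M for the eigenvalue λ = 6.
Block sizes for λ = 6: [1, 1]

Step 1 — from the characteristic polynomial, algebraic multiplicity of λ = 6 is 2. From dim ker(M − (6)·I) = 2, there are exactly 2 Jordan blocks for λ = 6.
Step 2 — from the minimal polynomial, the factor (x − 6) tells us the largest block for λ = 6 has size 1.
Step 3 — with total size 2, 2 blocks, and largest block 1, the block sizes (in nonincreasing order) are [1, 1].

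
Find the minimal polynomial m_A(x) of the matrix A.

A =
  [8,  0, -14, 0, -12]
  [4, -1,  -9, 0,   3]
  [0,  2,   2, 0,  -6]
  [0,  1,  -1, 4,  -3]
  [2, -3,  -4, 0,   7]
x^3 - 12*x^2 + 48*x - 64

The characteristic polynomial is χ_A(x) = (x - 4)^5, so the eigenvalues are known. The minimal polynomial is
  m_A(x) = Π_λ (x − λ)^{k_λ}
where k_λ is the size of the *largest* Jordan block for λ (equivalently, the smallest k with (A − λI)^k v = 0 for every generalised eigenvector v of λ).

  λ = 4: largest Jordan block has size 3, contributing (x − 4)^3

So m_A(x) = (x - 4)^3 = x^3 - 12*x^2 + 48*x - 64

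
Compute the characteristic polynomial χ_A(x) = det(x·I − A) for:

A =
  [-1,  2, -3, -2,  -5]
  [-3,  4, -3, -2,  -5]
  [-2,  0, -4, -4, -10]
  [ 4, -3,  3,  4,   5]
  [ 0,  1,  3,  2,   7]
x^5 - 10*x^4 + 40*x^3 - 80*x^2 + 80*x - 32

Expanding det(x·I − A) (e.g. by cofactor expansion or by noting that A is similar to its Jordan form J, which has the same characteristic polynomial as A) gives
  χ_A(x) = x^5 - 10*x^4 + 40*x^3 - 80*x^2 + 80*x - 32
which factors as (x - 2)^5. The eigenvalues (with algebraic multiplicities) are λ = 2 with multiplicity 5.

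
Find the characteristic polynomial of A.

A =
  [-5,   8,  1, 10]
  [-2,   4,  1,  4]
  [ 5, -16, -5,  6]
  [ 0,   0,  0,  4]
x^4 + 2*x^3 - 12*x^2 - 40*x - 32

Expanding det(x·I − A) (e.g. by cofactor expansion or by noting that A is similar to its Jordan form J, which has the same characteristic polynomial as A) gives
  χ_A(x) = x^4 + 2*x^3 - 12*x^2 - 40*x - 32
which factors as (x - 4)*(x + 2)^3. The eigenvalues (with algebraic multiplicities) are λ = -2 with multiplicity 3, λ = 4 with multiplicity 1.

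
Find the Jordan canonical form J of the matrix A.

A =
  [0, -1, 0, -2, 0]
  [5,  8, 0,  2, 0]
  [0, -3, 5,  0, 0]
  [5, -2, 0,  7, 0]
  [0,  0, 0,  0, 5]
J_3(5) ⊕ J_1(5) ⊕ J_1(5)

The characteristic polynomial is
  det(x·I − A) = x^5 - 25*x^4 + 250*x^3 - 1250*x^2 + 3125*x - 3125 = (x - 5)^5

Eigenvalues and multiplicities (the geometric multiplicity of λ is n − rank(A − λI), which equals the number of Jordan blocks for λ):
  λ = 5: algebraic multiplicity = 5, geometric multiplicity = 3

Determining the block sizes for each eigenvalue:
  λ = 5: with am = 5 and gm = 3, the partition is not yet determined (e.g. several partitions of 5 into 3 parts exist). Let N = A − (5)·I. Computing rank(N^1) = 2, rank(N^2) = 1, rank(N^3) = 0; the number of blocks of size ≥ j is rank(N^{j−1}) − rank(N^j), giving [3, 1, 1]. So we have 1 block(s) of size 3, 2 block(s) of size 1 → block sizes [3, 1, 1]

Assembling the blocks gives a Jordan form
J =
  [5, 1, 0, 0, 0]
  [0, 5, 1, 0, 0]
  [0, 0, 5, 0, 0]
  [0, 0, 0, 5, 0]
  [0, 0, 0, 0, 5]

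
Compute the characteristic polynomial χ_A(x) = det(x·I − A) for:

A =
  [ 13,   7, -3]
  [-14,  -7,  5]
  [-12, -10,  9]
x^3 - 15*x^2 + 75*x - 125

Expanding det(x·I − A) (e.g. by cofactor expansion or by noting that A is similar to its Jordan form J, which has the same characteristic polynomial as A) gives
  χ_A(x) = x^3 - 15*x^2 + 75*x - 125
which factors as (x - 5)^3. The eigenvalues (with algebraic multiplicities) are λ = 5 with multiplicity 3.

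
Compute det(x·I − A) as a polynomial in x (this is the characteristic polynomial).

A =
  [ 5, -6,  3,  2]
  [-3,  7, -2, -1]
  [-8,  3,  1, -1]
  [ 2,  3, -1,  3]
x^4 - 16*x^3 + 96*x^2 - 256*x + 256

Expanding det(x·I − A) (e.g. by cofactor expansion or by noting that A is similar to its Jordan form J, which has the same characteristic polynomial as A) gives
  χ_A(x) = x^4 - 16*x^3 + 96*x^2 - 256*x + 256
which factors as (x - 4)^4. The eigenvalues (with algebraic multiplicities) are λ = 4 with multiplicity 4.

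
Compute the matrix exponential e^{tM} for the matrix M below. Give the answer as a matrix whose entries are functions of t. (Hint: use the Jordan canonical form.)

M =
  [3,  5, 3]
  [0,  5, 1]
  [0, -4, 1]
e^{tM} =
  [exp(3*t), -t^2*exp(3*t) + 5*t*exp(3*t), -t^2*exp(3*t)/2 + 3*t*exp(3*t)]
  [0, 2*t*exp(3*t) + exp(3*t), t*exp(3*t)]
  [0, -4*t*exp(3*t), -2*t*exp(3*t) + exp(3*t)]

Strategy: write M = P · J · P⁻¹ where J is a Jordan canonical form, so e^{tM} = P · e^{tJ} · P⁻¹, and e^{tJ} can be computed block-by-block.

M has Jordan form
J =
  [3, 1, 0]
  [0, 3, 1]
  [0, 0, 3]
(up to reordering of blocks).

Per-block formulas:
  For a 3×3 Jordan block J_3(3): exp(t · J_3(3)) = e^(3t)·(I + t·N + (t^2/2)·N^2), where N is the 3×3 nilpotent shift.

After assembling e^{tJ} and conjugating by P, we get:

e^{tM} =
  [exp(3*t), -t^2*exp(3*t) + 5*t*exp(3*t), -t^2*exp(3*t)/2 + 3*t*exp(3*t)]
  [0, 2*t*exp(3*t) + exp(3*t), t*exp(3*t)]
  [0, -4*t*exp(3*t), -2*t*exp(3*t) + exp(3*t)]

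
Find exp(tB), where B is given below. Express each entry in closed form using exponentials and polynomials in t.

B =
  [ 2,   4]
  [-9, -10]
e^{tB} =
  [6*t*exp(-4*t) + exp(-4*t), 4*t*exp(-4*t)]
  [-9*t*exp(-4*t), -6*t*exp(-4*t) + exp(-4*t)]

Strategy: write B = P · J · P⁻¹ where J is a Jordan canonical form, so e^{tB} = P · e^{tJ} · P⁻¹, and e^{tJ} can be computed block-by-block.

B has Jordan form
J =
  [-4,  1]
  [ 0, -4]
(up to reordering of blocks).

Per-block formulas:
  For a 2×2 Jordan block J_2(-4): exp(t · J_2(-4)) = e^(-4t)·(I + t·N), where N is the 2×2 nilpotent shift.

After assembling e^{tJ} and conjugating by P, we get:

e^{tB} =
  [6*t*exp(-4*t) + exp(-4*t), 4*t*exp(-4*t)]
  [-9*t*exp(-4*t), -6*t*exp(-4*t) + exp(-4*t)]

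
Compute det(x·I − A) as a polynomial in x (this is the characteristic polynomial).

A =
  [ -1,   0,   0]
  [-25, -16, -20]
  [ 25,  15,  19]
x^3 - 2*x^2 - 7*x - 4

Expanding det(x·I − A) (e.g. by cofactor expansion or by noting that A is similar to its Jordan form J, which has the same characteristic polynomial as A) gives
  χ_A(x) = x^3 - 2*x^2 - 7*x - 4
which factors as (x - 4)*(x + 1)^2. The eigenvalues (with algebraic multiplicities) are λ = -1 with multiplicity 2, λ = 4 with multiplicity 1.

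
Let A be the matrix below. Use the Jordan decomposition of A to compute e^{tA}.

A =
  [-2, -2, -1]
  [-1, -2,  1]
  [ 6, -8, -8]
e^{tA} =
  [2*t*exp(-4*t) + exp(-4*t), -2*t*exp(-4*t), -t*exp(-4*t)]
  [t^2*exp(-4*t) - t*exp(-4*t), -t^2*exp(-4*t) + 2*t*exp(-4*t) + exp(-4*t), -t^2*exp(-4*t)/2 + t*exp(-4*t)]
  [-2*t^2*exp(-4*t) + 6*t*exp(-4*t), 2*t^2*exp(-4*t) - 8*t*exp(-4*t), t^2*exp(-4*t) - 4*t*exp(-4*t) + exp(-4*t)]

Strategy: write A = P · J · P⁻¹ where J is a Jordan canonical form, so e^{tA} = P · e^{tJ} · P⁻¹, and e^{tJ} can be computed block-by-block.

A has Jordan form
J =
  [-4,  1,  0]
  [ 0, -4,  1]
  [ 0,  0, -4]
(up to reordering of blocks).

Per-block formulas:
  For a 3×3 Jordan block J_3(-4): exp(t · J_3(-4)) = e^(-4t)·(I + t·N + (t^2/2)·N^2), where N is the 3×3 nilpotent shift.

After assembling e^{tJ} and conjugating by P, we get:

e^{tA} =
  [2*t*exp(-4*t) + exp(-4*t), -2*t*exp(-4*t), -t*exp(-4*t)]
  [t^2*exp(-4*t) - t*exp(-4*t), -t^2*exp(-4*t) + 2*t*exp(-4*t) + exp(-4*t), -t^2*exp(-4*t)/2 + t*exp(-4*t)]
  [-2*t^2*exp(-4*t) + 6*t*exp(-4*t), 2*t^2*exp(-4*t) - 8*t*exp(-4*t), t^2*exp(-4*t) - 4*t*exp(-4*t) + exp(-4*t)]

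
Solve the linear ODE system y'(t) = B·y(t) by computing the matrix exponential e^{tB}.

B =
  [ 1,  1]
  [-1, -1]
e^{tB} =
  [t + 1, t]
  [-t, 1 - t]

Strategy: write B = P · J · P⁻¹ where J is a Jordan canonical form, so e^{tB} = P · e^{tJ} · P⁻¹, and e^{tJ} can be computed block-by-block.

B has Jordan form
J =
  [0, 1]
  [0, 0]
(up to reordering of blocks).

Per-block formulas:
  For a 2×2 Jordan block J_2(0): exp(t · J_2(0)) = e^(0t)·(I + t·N), where N is the 2×2 nilpotent shift.

After assembling e^{tJ} and conjugating by P, we get:

e^{tB} =
  [t + 1, t]
  [-t, 1 - t]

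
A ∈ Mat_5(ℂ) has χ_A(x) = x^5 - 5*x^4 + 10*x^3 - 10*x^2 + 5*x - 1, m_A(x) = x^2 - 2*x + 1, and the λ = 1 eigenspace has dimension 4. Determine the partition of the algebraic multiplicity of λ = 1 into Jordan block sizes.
Block sizes for λ = 1: [2, 1, 1, 1]

Step 1 — from the characteristic polynomial, algebraic multiplicity of λ = 1 is 5. From dim ker(A − (1)·I) = 4, there are exactly 4 Jordan blocks for λ = 1.
Step 2 — from the minimal polynomial, the factor (x − 1)^2 tells us the largest block for λ = 1 has size 2.
Step 3 — with total size 5, 4 blocks, and largest block 2, the block sizes (in nonincreasing order) are [2, 1, 1, 1].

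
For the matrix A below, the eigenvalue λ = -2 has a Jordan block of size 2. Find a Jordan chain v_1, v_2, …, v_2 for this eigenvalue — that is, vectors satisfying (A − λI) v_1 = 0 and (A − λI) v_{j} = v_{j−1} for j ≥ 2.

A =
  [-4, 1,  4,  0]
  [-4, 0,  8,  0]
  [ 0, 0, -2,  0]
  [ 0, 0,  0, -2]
A Jordan chain for λ = -2 of length 2:
v_1 = (-2, -4, 0, 0)ᵀ
v_2 = (1, 0, 0, 0)ᵀ

Let N = A − (-2)·I. We want v_2 with N^2 v_2 = 0 but N^1 v_2 ≠ 0; then v_{j-1} := N · v_j for j = 2, …, 2.

Pick v_2 = (1, 0, 0, 0)ᵀ.
Then v_1 = N · v_2 = (-2, -4, 0, 0)ᵀ.

Sanity check: (A − (-2)·I) v_1 = (0, 0, 0, 0)ᵀ = 0. ✓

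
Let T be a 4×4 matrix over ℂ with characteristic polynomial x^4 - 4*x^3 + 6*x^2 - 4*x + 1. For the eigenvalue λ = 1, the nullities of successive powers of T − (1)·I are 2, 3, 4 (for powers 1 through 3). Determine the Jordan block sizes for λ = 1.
Block sizes for λ = 1: [3, 1]

From the dimensions of kernels of powers, the number of Jordan blocks of size at least j is d_j − d_{j−1} where d_j = dim ker(N^j) (with d_0 = 0). Computing the differences gives [2, 1, 1].
The number of blocks of size exactly k is (#blocks of size ≥ k) − (#blocks of size ≥ k + 1), so the partition is: 1 block(s) of size 1, 1 block(s) of size 3.
In nonincreasing order the block sizes are [3, 1].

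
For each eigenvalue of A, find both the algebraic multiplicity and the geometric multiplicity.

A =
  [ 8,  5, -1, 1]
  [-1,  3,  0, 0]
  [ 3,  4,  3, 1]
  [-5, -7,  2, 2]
λ = 4: alg = 4, geom = 2

Step 1 — factor the characteristic polynomial to read off the algebraic multiplicities:
  χ_A(x) = (x - 4)^4

Step 2 — compute geometric multiplicities via the rank-nullity identity g(λ) = n − rank(A − λI):
  rank(A − (4)·I) = 2, so dim ker(A − (4)·I) = n − 2 = 2

Summary:
  λ = 4: algebraic multiplicity = 4, geometric multiplicity = 2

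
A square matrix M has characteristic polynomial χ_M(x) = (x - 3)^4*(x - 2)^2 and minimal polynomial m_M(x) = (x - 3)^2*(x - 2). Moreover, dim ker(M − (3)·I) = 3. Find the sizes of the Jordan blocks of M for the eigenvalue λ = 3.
Block sizes for λ = 3: [2, 1, 1]

Step 1 — from the characteristic polynomial, algebraic multiplicity of λ = 3 is 4. From dim ker(M − (3)·I) = 3, there are exactly 3 Jordan blocks for λ = 3.
Step 2 — from the minimal polynomial, the factor (x − 3)^2 tells us the largest block for λ = 3 has size 2.
Step 3 — with total size 4, 3 blocks, and largest block 2, the block sizes (in nonincreasing order) are [2, 1, 1].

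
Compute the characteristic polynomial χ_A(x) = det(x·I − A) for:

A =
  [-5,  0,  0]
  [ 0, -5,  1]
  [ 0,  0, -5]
x^3 + 15*x^2 + 75*x + 125

Expanding det(x·I − A) (e.g. by cofactor expansion or by noting that A is similar to its Jordan form J, which has the same characteristic polynomial as A) gives
  χ_A(x) = x^3 + 15*x^2 + 75*x + 125
which factors as (x + 5)^3. The eigenvalues (with algebraic multiplicities) are λ = -5 with multiplicity 3.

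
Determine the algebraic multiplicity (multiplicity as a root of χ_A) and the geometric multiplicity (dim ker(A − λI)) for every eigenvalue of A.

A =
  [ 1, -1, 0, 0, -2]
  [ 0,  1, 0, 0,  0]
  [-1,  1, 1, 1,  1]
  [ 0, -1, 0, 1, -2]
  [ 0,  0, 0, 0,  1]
λ = 1: alg = 5, geom = 3

Step 1 — factor the characteristic polynomial to read off the algebraic multiplicities:
  χ_A(x) = (x - 1)^5

Step 2 — compute geometric multiplicities via the rank-nullity identity g(λ) = n − rank(A − λI):
  rank(A − (1)·I) = 2, so dim ker(A − (1)·I) = n − 2 = 3

Summary:
  λ = 1: algebraic multiplicity = 5, geometric multiplicity = 3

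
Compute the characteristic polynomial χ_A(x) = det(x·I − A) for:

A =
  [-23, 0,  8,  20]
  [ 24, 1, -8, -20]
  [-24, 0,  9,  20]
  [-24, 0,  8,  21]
x^4 - 8*x^3 + 18*x^2 - 16*x + 5

Expanding det(x·I − A) (e.g. by cofactor expansion or by noting that A is similar to its Jordan form J, which has the same characteristic polynomial as A) gives
  χ_A(x) = x^4 - 8*x^3 + 18*x^2 - 16*x + 5
which factors as (x - 5)*(x - 1)^3. The eigenvalues (with algebraic multiplicities) are λ = 1 with multiplicity 3, λ = 5 with multiplicity 1.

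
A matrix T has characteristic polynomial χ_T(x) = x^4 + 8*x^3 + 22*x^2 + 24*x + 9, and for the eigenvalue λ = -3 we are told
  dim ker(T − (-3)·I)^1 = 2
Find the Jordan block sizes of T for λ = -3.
Block sizes for λ = -3: [1, 1]

From the dimensions of kernels of powers, the number of Jordan blocks of size at least j is d_j − d_{j−1} where d_j = dim ker(N^j) (with d_0 = 0). Computing the differences gives [2].
The number of blocks of size exactly k is (#blocks of size ≥ k) − (#blocks of size ≥ k + 1), so the partition is: 2 block(s) of size 1.
In nonincreasing order the block sizes are [1, 1].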